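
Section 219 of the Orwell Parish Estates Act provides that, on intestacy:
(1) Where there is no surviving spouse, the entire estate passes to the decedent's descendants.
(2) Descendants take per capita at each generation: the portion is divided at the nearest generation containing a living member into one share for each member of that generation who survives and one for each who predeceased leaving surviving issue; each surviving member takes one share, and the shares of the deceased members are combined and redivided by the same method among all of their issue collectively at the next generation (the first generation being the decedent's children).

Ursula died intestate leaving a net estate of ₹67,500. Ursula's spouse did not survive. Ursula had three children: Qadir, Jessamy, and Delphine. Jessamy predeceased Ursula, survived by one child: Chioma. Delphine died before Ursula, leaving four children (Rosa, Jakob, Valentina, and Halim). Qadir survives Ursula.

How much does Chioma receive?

The entire ₹67,500 passes to the descendants.
That amount (₹67,500) is divided at the children's generation into 3 shares of ₹22,500. Qadir takes ₹22,500. The 2 shares of the deceased (Jessamy and Delphine) are combined into a pool of ₹45,000.
That pool (₹45,000) is divided at the grandchildren's generation equally among Chioma, Rosa, Jakob, Valentina, and Halim: ₹9,000 each.

Chioma receives ₹9,000.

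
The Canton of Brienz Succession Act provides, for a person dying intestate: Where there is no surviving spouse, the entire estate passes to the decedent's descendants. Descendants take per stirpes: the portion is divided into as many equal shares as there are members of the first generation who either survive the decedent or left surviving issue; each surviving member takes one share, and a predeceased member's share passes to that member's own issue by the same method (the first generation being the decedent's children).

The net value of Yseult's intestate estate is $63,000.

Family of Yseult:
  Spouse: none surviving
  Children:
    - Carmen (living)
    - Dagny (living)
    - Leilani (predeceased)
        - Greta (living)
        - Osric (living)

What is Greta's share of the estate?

The entire $63,000 passes to the descendants.
That amount ($63,000) is divided into 3 shares of $21,000: Carmen and Dagny each take $21,000; Leilani's $21,000 share passes to Leilani's issue.
Leilani's share ($21,000) is divided into 2 shares of $10,500: Greta and Osric each take $10,500.

Greta receives $10,500.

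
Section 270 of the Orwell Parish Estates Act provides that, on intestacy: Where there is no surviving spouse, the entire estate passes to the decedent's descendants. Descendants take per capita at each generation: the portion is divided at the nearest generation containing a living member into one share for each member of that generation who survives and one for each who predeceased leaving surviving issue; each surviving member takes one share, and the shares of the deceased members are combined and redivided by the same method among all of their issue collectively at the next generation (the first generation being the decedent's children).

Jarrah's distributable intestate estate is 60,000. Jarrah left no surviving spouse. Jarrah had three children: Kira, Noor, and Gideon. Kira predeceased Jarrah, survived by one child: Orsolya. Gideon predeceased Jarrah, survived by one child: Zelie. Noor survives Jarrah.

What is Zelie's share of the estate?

The entire 60,000 passes to the descendants.
That amount (60,000) is divided at the children's generation into 3 shares of 20,000. Noor takes 20,000. The 2 shares of the deceased (Kira and Gideon) are combined into a pool of 40,000.
That pool (40,000) is divided at the grandchildren's generation equally among Orsolya and Zelie: 20,000 each.

Zelie receives 20,000.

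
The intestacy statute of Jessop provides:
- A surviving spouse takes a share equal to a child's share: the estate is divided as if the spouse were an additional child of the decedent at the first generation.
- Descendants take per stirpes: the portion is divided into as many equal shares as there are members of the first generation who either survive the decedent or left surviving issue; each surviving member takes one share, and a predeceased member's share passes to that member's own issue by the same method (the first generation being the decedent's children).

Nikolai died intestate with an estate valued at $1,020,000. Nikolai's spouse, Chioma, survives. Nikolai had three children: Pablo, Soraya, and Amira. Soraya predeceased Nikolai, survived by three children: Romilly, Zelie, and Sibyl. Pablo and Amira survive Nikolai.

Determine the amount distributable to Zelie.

The spouse counts as an additional share at the children's level, so there are 4 primary shares of $255,000. Chioma takes one such share ($255,000).
The children's combined portion ($765,000) is divided into 3 shares of $255,000: Pablo and Amira each take $255,000; Soraya's $255,000 share passes to Soraya's issue.
Soraya's share ($255,000) is divided into 3 shares of $85,000: Romilly, Zelie, and Sibyl each take $85,000.

Zelie receives $85,000.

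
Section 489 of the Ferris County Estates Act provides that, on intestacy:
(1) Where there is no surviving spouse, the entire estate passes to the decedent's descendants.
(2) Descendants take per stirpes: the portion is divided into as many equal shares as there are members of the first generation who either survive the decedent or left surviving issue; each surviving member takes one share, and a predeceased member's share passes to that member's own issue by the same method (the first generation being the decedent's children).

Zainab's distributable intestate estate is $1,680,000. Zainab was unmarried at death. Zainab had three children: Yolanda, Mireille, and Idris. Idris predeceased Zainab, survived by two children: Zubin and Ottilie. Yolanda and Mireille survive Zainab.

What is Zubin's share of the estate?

Zubin receives $280,000.

The entire $1,680,000 passes to the descendants.
That amount ($1,680,000) is divided into 3 shares of $560,000: Yolanda and Mireille each take $560,000; Idris's $560,000 share passes to Idris's issue.
Idris's share ($560,000) is divided into 2 shares of $280,000: Zubin and Ottilie each take $280,000.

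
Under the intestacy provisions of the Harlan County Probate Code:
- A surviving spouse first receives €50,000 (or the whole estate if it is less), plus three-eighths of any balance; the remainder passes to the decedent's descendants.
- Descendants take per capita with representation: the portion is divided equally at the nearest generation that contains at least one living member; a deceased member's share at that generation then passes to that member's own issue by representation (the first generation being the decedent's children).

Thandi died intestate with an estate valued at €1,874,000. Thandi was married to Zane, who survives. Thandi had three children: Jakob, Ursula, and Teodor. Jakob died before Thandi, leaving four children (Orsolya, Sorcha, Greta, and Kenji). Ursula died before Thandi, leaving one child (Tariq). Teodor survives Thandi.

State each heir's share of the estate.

Zane first takes €50,000, leaving a balance of €1,824,000. Zane then takes three-eighths of the balance (€684,000), for a total of €734,000. The remaining €1,140,000 passes to the descendants.
The descendants' portion (€1,140,000) is divided into 3 shares of €380,000: Teodor takes €380,000; Jakob's €380,000 share passes to Jakob's issue; Ursula's €380,000 share passes to Ursula's issue.
Jakob's share (€380,000) is divided into 4 shares of €95,000: Orsolya, Sorcha, Greta, and Kenji each take €95,000.
Ursula's share (€380,000) passes entirely to Tariq.

Zane: €734,000; Orsolya: €95,000; Sorcha: €95,000; Greta: €95,000; Kenji: €95,000; Tariq: €380,000; Teodor: €380,000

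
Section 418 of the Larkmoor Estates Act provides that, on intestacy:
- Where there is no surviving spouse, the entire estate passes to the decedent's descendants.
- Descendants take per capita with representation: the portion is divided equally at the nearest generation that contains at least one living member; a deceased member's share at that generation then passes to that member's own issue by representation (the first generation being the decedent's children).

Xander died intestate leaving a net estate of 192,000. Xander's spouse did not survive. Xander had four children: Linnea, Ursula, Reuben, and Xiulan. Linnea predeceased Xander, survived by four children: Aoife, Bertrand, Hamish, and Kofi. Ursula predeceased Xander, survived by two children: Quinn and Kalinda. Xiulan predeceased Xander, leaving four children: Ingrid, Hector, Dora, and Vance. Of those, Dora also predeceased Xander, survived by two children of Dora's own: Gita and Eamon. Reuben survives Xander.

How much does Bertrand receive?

The entire 192,000 passes to the descendants.
That amount (192,000) is divided into 4 shares of 48,000: Reuben takes 48,000; Linnea's 48,000 share passes to Linnea's issue; Ursula's 48,000 share passes to Ursula's issue; Xiulan's 48,000 share passes to Xiulan's issue.
Linnea's share (48,000) is divided into 4 shares of 12,000: Aoife, Bertrand, Hamish, and Kofi each take 12,000.
Ursula's share (48,000) is divided into 2 shares of 24,000: Quinn and Kalinda each take 24,000.
Xiulan's share (48,000) is divided into 4 shares of 12,000: Ingrid, Hector, and Vance each take 12,000; Dora's 12,000 share passes to Dora's issue.
Dora's share (12,000) is divided into 2 shares of 6,000: Gita and Eamon each take 6,000.

Bertrand receives 12,000.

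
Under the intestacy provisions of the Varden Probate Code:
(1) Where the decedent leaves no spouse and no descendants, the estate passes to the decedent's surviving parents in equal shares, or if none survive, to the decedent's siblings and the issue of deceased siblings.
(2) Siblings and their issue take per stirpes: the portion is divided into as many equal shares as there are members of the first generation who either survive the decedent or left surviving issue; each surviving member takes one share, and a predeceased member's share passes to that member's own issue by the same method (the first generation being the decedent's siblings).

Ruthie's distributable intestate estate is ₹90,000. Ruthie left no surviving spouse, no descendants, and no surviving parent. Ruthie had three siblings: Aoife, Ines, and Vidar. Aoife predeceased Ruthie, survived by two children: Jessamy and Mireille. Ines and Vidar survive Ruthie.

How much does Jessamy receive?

The entire ₹90,000 passes to the siblings and their issue.
That amount (₹90,000) is divided into 3 shares of ₹30,000: Ines and Vidar each take ₹30,000; Aoife's ₹30,000 share passes to Aoife's issue.
Aoife's share (₹30,000) is divided into 2 shares of ₹15,000: Jessamy and Mireille each take ₹15,000.

Jessamy receives ₹15,000.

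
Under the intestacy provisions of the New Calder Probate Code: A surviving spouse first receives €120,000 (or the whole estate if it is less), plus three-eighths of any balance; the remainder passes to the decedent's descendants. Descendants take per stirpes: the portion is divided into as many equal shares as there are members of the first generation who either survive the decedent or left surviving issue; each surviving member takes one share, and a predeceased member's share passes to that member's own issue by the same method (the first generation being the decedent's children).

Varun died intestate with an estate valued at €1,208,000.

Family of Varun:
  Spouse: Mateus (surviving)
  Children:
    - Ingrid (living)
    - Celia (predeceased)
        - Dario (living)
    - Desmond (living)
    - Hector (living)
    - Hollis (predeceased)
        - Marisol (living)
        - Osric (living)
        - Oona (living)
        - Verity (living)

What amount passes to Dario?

Mateus first takes €120,000, leaving a balance of €1,088,000. Mateus then takes three-eighths of the balance (€408,000), for a total of €528,000. The remaining €680,000 passes to the descendants.
The descendants' portion (€680,000) is divided into 5 shares of €136,000: Ingrid, Desmond, and Hector each take €136,000; Celia's €136,000 share passes to Celia's issue; Hollis's €136,000 share passes to Hollis's issue.
Celia's share (€136,000) passes entirely to Dario.
Hollis's share (€136,000) is divided into 4 shares of €34,000: Marisol, Osric, Oona, and Verity each take €34,000.

Dario receives €136,000.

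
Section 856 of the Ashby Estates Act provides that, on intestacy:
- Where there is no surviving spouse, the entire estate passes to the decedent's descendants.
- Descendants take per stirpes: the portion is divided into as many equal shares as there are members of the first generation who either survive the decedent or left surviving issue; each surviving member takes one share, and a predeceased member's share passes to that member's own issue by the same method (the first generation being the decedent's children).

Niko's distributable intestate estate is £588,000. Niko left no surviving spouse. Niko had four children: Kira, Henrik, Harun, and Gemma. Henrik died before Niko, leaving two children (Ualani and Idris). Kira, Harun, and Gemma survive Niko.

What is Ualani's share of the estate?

Ualani receives £73,500.

The entire £588,000 passes to the descendants.
That amount (£588,000) is divided into 4 shares of £147,000: Kira, Harun, and Gemma each take £147,000; Henrik's £147,000 share passes to Henrik's issue.
Henrik's share (£147,000) is divided into 2 shares of £73,500: Ualani and Idris each take £73,500.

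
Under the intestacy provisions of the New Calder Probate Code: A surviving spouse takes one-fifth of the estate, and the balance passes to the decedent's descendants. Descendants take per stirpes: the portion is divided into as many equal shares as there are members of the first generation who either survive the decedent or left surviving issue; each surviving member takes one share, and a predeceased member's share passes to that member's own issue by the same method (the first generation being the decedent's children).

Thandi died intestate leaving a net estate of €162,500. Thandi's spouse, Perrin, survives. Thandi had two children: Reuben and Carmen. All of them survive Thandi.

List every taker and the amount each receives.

Perrin: €32,500; Reuben: €65,000; Carmen: €65,000

Perrin takes one-fifth of €162,500 = €32,500. The remaining €130,000 passes to the descendants.
The descendants' portion (€130,000) is divided into 2 shares of €65,000: Reuben and Carmen each take €65,000.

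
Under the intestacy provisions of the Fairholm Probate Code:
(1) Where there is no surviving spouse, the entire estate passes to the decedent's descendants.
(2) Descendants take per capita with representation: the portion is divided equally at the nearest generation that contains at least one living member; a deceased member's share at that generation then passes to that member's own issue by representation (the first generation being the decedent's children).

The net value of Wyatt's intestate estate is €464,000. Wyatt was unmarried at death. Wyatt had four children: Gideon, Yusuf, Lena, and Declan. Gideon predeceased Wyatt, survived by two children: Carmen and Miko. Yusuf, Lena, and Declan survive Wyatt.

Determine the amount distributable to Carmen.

Carmen receives €58,000.

The entire €464,000 passes to the descendants.
That amount (€464,000) is divided into 4 shares of €116,000: Yusuf, Lena, and Declan each take €116,000; Gideon's €116,000 share passes to Gideon's issue.
Gideon's share (€116,000) is divided into 2 shares of €58,000: Carmen and Miko each take €58,000.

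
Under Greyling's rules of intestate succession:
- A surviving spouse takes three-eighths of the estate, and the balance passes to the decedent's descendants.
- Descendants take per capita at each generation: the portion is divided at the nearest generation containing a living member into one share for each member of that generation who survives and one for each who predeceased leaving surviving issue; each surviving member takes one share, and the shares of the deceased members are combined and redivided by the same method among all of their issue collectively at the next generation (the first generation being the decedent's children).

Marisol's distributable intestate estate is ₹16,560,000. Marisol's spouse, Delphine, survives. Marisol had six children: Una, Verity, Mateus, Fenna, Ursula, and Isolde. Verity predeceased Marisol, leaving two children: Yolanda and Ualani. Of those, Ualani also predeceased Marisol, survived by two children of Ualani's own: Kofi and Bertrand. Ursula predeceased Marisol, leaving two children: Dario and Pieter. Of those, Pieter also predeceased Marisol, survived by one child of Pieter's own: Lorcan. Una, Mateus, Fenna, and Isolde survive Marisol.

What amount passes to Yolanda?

Yolanda receives ₹862,500.

Delphine takes three-eighths of ₹16,560,000 = ₹6,210,000. The remaining ₹10,350,000 passes to the descendants.
The descendants' portion (₹10,350,000) is divided at the children's generation into 6 shares of ₹1,725,000. Una, Mateus, Fenna, and Isolde each take ₹1,725,000. The 2 shares of the deceased (Verity and Ursula) are combined into a pool of ₹3,450,000.
That pool (₹3,450,000) is divided at the grandchildren's generation into 4 shares of ₹862,500. Yolanda and Dario each take ₹862,500. The 2 shares of the deceased (Ualani and Pieter) are combined into a pool of ₹1,725,000.
That pool (₹1,725,000) is divided at the great-grandchildren's generation equally among Kofi, Bertrand, and Lorcan: ₹575,000 each.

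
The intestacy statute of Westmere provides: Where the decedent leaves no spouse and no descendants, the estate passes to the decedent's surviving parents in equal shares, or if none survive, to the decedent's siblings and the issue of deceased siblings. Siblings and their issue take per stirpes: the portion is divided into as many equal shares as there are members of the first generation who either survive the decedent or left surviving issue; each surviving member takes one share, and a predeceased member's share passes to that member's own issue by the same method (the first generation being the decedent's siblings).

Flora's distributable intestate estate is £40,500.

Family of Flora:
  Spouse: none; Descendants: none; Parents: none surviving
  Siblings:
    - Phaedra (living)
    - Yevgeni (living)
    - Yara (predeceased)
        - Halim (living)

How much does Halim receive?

Halim receives £13,500.

The entire £40,500 passes to the siblings and their issue.
That amount (£40,500) is divided into 3 shares of £13,500: Phaedra and Yevgeni each take £13,500; Yara's £13,500 share passes to Yara's issue.
Yara's share (£13,500) passes entirely to Halim.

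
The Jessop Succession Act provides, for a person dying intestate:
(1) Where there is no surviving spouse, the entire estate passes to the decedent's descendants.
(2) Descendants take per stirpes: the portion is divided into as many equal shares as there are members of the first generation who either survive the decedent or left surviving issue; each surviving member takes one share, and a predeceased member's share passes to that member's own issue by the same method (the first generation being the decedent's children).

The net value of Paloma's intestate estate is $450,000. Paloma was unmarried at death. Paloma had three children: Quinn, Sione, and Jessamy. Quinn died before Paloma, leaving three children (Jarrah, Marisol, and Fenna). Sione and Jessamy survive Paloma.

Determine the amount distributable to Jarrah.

Jarrah receives $50,000.

The entire $450,000 passes to the descendants.
That amount ($450,000) is divided into 3 shares of $150,000: Sione and Jessamy each take $150,000; Quinn's $150,000 share passes to Quinn's issue.
Quinn's share ($150,000) is divided into 3 shares of $50,000: Jarrah, Marisol, and Fenna each take $50,000.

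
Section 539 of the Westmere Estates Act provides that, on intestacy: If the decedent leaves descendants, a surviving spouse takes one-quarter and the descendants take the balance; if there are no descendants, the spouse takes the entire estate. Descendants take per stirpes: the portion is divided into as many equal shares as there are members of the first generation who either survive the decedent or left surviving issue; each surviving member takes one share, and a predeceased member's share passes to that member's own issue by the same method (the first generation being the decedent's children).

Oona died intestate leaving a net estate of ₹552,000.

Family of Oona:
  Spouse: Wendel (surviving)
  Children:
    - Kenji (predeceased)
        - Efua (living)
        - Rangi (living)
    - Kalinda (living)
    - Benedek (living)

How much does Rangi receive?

Wendel takes one-quarter of ₹552,000 = ₹138,000. The remaining ₹414,000 passes to the descendants.
The descendants' portion (₹414,000) is divided into 3 shares of ₹138,000: Kalinda and Benedek each take ₹138,000; Kenji's ₹138,000 share passes to Kenji's issue.
Kenji's share (₹138,000) is divided into 2 shares of ₹69,000: Efua and Rangi each take ₹69,000.

Rangi receives ₹69,000.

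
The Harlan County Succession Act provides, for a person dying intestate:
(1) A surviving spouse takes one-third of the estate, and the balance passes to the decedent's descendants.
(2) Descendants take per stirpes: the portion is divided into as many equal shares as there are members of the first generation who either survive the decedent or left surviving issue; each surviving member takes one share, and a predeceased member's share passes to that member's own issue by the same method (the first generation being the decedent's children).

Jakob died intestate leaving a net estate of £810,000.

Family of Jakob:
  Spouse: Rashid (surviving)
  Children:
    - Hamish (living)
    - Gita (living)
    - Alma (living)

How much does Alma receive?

Rashid takes one-third of £810,000 = £270,000. The remaining £540,000 passes to the descendants.
The descendants' portion (£540,000) is divided into 3 shares of £180,000: Hamish, Gita, and Alma each take £180,000.

Alma receives £180,000.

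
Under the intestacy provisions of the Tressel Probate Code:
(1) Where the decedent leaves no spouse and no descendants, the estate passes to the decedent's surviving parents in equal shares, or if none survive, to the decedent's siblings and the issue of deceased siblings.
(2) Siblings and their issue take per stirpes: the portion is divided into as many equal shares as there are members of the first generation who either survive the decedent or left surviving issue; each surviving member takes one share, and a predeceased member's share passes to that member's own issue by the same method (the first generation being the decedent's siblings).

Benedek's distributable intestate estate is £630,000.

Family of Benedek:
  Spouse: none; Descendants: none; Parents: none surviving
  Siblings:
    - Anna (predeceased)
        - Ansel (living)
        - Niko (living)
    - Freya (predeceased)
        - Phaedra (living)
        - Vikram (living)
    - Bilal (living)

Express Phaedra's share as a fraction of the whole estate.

Phaedra receives 1/6 of the estate.

The entire £630,000 passes to the siblings and their issue.
That amount (£630,000) is divided into 3 shares of £210,000: Bilal takes £210,000; Anna's £210,000 share passes to Anna's issue; Freya's £210,000 share passes to Freya's issue.
Anna's share (£210,000) is divided into 2 shares of £105,000: Ansel and Niko each take £105,000.
Freya's share (£210,000) is divided into 2 shares of £105,000: Phaedra and Vikram each take £105,000.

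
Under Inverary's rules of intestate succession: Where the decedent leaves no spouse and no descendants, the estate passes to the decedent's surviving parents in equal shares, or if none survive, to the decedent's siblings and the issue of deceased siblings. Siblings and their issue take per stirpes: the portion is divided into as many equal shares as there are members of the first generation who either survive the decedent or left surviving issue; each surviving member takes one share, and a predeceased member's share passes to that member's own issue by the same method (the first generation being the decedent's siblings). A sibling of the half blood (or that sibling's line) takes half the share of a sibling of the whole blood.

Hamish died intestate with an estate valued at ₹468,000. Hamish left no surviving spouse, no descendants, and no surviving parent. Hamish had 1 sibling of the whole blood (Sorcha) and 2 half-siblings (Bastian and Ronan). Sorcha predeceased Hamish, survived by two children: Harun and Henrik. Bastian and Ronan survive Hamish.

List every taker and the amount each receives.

Bastian: ₹117,000; Ronan: ₹117,000; Harun: ₹117,000; Henrik: ₹117,000

The entire ₹468,000 passes to the siblings and their issue.
Counting each half-blood sibling's line as half a unit, there are 2 units in ₹468,000, so one unit is ₹234,000. Whole-blood lines (Sorcha) take ₹234,000 each; half-blood lines (Bastian and Ronan) take ₹117,000 each.
Sorcha's share (₹234,000) is divided into 2 shares of ₹117,000: Harun and Henrik each take ₹117,000.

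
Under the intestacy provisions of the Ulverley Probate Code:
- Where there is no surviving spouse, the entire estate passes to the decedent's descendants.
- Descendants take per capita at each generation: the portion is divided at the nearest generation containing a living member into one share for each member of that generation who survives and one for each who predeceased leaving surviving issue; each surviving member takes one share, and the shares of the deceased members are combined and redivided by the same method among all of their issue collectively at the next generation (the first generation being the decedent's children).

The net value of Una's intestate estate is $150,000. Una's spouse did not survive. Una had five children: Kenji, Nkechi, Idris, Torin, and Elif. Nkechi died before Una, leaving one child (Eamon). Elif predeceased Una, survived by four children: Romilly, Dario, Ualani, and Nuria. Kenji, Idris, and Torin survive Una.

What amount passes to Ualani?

Ualani receives $12,000.

The entire $150,000 passes to the descendants.
That amount ($150,000) is divided at the children's generation into 5 shares of $30,000. Kenji, Idris, and Torin each take $30,000. The 2 shares of the deceased (Nkechi and Elif) are combined into a pool of $60,000.
That pool ($60,000) is divided at the grandchildren's generation equally among Eamon, Romilly, Dario, Ualani, and Nuria: $12,000 each.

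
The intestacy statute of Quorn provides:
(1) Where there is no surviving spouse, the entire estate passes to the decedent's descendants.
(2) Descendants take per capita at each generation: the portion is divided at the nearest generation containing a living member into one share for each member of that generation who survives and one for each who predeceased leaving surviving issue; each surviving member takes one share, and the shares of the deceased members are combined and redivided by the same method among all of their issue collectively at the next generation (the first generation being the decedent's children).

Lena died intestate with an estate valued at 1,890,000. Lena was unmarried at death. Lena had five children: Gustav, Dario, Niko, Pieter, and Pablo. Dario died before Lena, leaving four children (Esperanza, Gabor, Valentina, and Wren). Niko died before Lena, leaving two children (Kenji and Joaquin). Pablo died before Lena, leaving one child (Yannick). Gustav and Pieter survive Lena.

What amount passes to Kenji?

Kenji receives 162,000.

The entire 1,890,000 passes to the descendants.
That amount (1,890,000) is divided at the children's generation into 5 shares of 378,000. Gustav and Pieter each take 378,000. The 3 shares of the deceased (Dario, Niko, and Pablo) are combined into a pool of 1,134,000.
That pool (1,134,000) is divided at the grandchildren's generation equally among Esperanza, Gabor, Valentina, Wren, Kenji, Joaquin, and Yannick: 162,000 each.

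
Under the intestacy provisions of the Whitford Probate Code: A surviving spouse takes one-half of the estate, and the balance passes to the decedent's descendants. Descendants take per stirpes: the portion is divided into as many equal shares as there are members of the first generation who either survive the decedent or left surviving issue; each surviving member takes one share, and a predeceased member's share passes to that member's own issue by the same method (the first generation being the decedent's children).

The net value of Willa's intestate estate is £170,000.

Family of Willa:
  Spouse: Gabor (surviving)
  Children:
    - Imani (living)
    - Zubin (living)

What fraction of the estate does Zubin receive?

Gabor takes one-half of £170,000 = £85,000. The remaining £85,000 passes to the descendants.
The descendants' portion (£85,000) is divided into 2 shares of £42,500: Imani and Zubin each take £42,500.

Zubin receives 1/4 of the estate.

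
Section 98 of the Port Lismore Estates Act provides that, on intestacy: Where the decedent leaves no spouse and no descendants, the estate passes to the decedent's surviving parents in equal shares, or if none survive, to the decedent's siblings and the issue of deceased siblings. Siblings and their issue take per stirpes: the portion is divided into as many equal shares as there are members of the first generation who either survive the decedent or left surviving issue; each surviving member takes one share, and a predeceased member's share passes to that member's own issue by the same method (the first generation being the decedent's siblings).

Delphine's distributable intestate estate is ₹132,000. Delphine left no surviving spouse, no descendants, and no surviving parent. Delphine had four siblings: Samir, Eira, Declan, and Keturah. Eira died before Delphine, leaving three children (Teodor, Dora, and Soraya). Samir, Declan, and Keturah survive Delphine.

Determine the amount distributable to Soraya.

Soraya receives ₹11,000.

The entire ₹132,000 passes to the siblings and their issue.
That amount (₹132,000) is divided into 4 shares of ₹33,000: Samir, Declan, and Keturah each take ₹33,000; Eira's ₹33,000 share passes to Eira's issue.
Eira's share (₹33,000) is divided into 3 shares of ₹11,000: Teodor, Dora, and Soraya each take ₹11,000.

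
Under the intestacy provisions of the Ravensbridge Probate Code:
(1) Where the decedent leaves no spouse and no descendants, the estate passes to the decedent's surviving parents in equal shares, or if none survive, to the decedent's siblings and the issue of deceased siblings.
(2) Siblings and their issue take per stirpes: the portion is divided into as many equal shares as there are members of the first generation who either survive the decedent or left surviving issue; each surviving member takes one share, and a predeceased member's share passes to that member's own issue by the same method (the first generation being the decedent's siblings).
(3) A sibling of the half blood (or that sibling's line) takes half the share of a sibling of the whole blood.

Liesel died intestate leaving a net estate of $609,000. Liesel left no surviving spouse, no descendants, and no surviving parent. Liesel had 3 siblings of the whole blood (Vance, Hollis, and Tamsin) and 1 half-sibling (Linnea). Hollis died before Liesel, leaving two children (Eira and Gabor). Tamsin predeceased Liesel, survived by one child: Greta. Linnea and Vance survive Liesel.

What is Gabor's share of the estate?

Gabor receives $87,000.

The entire $609,000 passes to the siblings and their issue.
Counting each half-blood sibling's line as half a unit, there are 7/2 units in $609,000, so one unit is $174,000. Whole-blood lines (Vance, Hollis, and Tamsin) take $174,000 each; half-blood lines (Linnea) take $87,000 each.
Hollis's share ($174,000) is divided into 2 shares of $87,000: Eira and Gabor each take $87,000.
Tamsin's share ($174,000) passes entirely to Greta.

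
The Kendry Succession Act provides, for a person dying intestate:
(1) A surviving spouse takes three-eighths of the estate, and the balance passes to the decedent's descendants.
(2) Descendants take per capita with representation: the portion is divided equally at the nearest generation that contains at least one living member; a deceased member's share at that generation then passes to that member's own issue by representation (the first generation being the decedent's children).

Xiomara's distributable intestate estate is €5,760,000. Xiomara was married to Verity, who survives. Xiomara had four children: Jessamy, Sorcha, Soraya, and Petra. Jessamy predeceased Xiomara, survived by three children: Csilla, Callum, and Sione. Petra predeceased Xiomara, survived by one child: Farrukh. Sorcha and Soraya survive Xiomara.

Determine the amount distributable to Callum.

Callum receives €300,000.

Verity takes three-eighths of €5,760,000 = €2,160,000. The remaining €3,600,000 passes to the descendants.
The descendants' portion (€3,600,000) is divided into 4 shares of €900,000: Sorcha and Soraya each take €900,000; Jessamy's €900,000 share passes to Jessamy's issue; Petra's €900,000 share passes to Petra's issue.
Jessamy's share (€900,000) is divided into 3 shares of €300,000: Csilla, Callum, and Sione each take €300,000.
Petra's share (€900,000) passes entirely to Farrukh.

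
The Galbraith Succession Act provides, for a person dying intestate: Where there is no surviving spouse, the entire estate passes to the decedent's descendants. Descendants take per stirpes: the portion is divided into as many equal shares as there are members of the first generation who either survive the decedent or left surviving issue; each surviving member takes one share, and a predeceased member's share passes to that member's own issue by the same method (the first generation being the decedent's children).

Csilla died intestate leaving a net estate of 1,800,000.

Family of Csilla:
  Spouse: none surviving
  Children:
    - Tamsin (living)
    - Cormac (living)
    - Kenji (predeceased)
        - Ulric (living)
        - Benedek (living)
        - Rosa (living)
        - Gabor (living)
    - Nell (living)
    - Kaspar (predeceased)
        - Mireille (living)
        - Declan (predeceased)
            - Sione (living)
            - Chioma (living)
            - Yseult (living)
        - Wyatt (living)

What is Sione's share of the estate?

The entire 1,800,000 passes to the descendants.
That amount (1,800,000) is divided into 5 shares of 360,000: Tamsin, Cormac, and Nell each take 360,000; Kenji's 360,000 share passes to Kenji's issue; Kaspar's 360,000 share passes to Kaspar's issue.
Kenji's share (360,000) is divided into 4 shares of 90,000: Ulric, Benedek, Rosa, and Gabor each take 90,000.
Kaspar's share (360,000) is divided into 3 shares of 120,000: Mireille and Wyatt each take 120,000; Declan's 120,000 share passes to Declan's issue.
Declan's share (120,000) is divided into 3 shares of 40,000: Sione, Chioma, and Yseult each take 40,000.

Sione receives 40,000.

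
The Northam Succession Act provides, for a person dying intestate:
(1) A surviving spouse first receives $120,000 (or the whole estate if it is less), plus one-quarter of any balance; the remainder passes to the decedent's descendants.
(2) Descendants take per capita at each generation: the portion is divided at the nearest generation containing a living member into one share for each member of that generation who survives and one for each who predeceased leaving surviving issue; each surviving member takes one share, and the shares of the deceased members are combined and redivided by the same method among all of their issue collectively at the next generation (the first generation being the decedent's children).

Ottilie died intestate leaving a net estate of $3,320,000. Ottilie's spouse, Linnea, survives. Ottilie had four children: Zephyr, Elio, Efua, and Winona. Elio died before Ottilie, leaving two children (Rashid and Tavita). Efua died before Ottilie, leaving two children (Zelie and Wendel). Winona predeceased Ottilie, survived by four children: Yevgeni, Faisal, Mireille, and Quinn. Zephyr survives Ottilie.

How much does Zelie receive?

Linnea first takes $120,000, leaving a balance of $3,200,000. Linnea then takes one-quarter of the balance ($800,000), for a total of $920,000. The remaining $2,400,000 passes to the descendants.
The descendants' portion ($2,400,000) is divided at the children's generation into 4 shares of $600,000. Zephyr takes $600,000. The 3 shares of the deceased (Elio, Efua, and Winona) are combined into a pool of $1,800,000.
That pool ($1,800,000) is divided at the grandchildren's generation equally among Rashid, Tavita, Zelie, Wendel, Yevgeni, Faisal, Mireille, and Quinn: $225,000 each.

Zelie receives $225,000.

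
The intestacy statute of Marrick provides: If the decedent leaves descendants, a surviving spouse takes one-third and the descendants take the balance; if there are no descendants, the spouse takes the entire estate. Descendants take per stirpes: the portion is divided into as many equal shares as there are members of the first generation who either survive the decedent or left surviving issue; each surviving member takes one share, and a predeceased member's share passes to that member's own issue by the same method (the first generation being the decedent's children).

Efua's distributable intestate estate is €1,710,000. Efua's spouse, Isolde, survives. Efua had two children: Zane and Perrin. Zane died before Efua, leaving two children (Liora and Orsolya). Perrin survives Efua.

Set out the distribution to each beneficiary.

Isolde: €570,000; Liora: €285,000; Orsolya: €285,000; Perrin: €570,000

Isolde takes one-third of €1,710,000 = €570,000. The remaining €1,140,000 passes to the descendants.
The descendants' portion (€1,140,000) is divided into 2 shares of €570,000: Perrin takes €570,000; Zane's €570,000 share passes to Zane's issue.
Zane's share (€570,000) is divided into 2 shares of €285,000: Liora and Orsolya each take €285,000.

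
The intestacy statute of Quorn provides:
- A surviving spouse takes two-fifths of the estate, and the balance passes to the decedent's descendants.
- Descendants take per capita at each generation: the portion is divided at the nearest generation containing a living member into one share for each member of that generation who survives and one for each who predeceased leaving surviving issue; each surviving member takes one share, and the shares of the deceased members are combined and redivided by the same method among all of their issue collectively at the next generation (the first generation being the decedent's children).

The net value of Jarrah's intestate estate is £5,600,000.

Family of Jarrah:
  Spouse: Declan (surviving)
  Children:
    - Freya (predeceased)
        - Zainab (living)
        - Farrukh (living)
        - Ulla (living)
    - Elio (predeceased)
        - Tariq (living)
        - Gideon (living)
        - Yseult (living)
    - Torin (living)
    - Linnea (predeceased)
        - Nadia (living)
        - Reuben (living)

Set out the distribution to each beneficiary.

Declan takes two-fifths of £5,600,000 = £2,240,000. The remaining £3,360,000 passes to the descendants.
The descendants' portion (£3,360,000) is divided at the children's generation into 4 shares of £840,000. Torin takes £840,000. The 3 shares of the deceased (Freya, Elio, and Linnea) are combined into a pool of £2,520,000.
That pool (£2,520,000) is divided at the grandchildren's generation equally among Zainab, Farrukh, Ulla, Tariq, Gideon, Yseult, Nadia, and Reuben: £315,000 each.

Declan: £2,240,000; Zainab: £315,000; Farrukh: £315,000; Ulla: £315,000; Tariq: £315,000; Gideon: £315,000; Yseult: £315,000; Torin: £840,000; Nadia: £315,000; Reuben: £315,000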